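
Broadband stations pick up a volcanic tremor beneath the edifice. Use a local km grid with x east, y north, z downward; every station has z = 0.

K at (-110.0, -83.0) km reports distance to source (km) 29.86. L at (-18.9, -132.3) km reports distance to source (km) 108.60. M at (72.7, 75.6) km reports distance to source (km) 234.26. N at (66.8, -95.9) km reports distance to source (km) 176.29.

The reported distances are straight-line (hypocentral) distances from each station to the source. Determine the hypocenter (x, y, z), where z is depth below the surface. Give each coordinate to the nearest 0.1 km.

Each station gives a sphere (x−x_i)² + (y−y_i)² + z² = d_i² (stations at z=0).
Subtracting the K sphere from L and M: z² cancels, leaving linear equations in x and y:
182.2 x − 98.6 y = -12030.84
365.4 x + 317.2 y = -61974.48
Solving: x ≈ -105.805, y ≈ -73.497 km (keep extra digits for the depth step; rounded: -105.8, -73.5).
Then from the K sphere: z² = 29.86² − (x + 110.0)² − (y + 83.0)² with x = -105.805, y = -73.497, so z ≈ 27.995 ≈ 28.0 km.
Check against N (with the unrounded solution): distance 176.29 ≈ 176.29 km. ✓

(-105.8, -73.5, 28.0)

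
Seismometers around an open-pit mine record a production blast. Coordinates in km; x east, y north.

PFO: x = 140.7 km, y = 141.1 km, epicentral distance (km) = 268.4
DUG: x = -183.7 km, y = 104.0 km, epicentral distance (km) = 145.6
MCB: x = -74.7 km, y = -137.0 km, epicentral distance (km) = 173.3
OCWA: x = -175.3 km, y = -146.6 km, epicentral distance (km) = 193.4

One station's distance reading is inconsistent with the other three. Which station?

DUG

Solve using three stations at a time. Using PFO, MCB, OCWA (subtract circle equations pairwise → linear system) gives (x, y) ≈ (-105.1, 33.5).
Distances from that point to each station vs reported:
  PFO: calculated 268.3 vs reported 268.4 → residual 0.1 km
  DUG: calculated 105.6 vs reported 145.6 → residual 40.0 km
  MCB: calculated 173.2 vs reported 173.3 → residual 0.1 km
  OCWA: calculated 193.3 vs reported 193.4 → residual 0.1 km
PFO, MCB, OCWA are mutually consistent (residuals ≈ 0); DUG is off by 40.0 km.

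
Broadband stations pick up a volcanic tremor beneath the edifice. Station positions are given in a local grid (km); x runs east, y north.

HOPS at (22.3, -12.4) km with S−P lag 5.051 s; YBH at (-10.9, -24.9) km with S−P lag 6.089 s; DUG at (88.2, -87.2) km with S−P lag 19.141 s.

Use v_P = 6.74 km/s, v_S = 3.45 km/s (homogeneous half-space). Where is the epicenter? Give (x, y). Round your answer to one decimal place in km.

Distance from S−P lag: d = Δt · v_P v_S / (v_P − v_S) = Δt · (6.74·3.45)/(6.74−3.45) ≈ 7.0678·Δt.
So d_HOPS = 35.70, d_YBH = 43.04, d_DUG = 135.28 km.
Circle about each station: (x − 22.3)² + (y + 12.4)² = 35.70²; (x + 10.9)² + (y + 24.9)² = 43.04²; (x − 88.2)² + (y + 87.2)² = 135.28².
Subtracting pairs of circle equations eliminates x²+y² and gives linear equations (the radical axes):
-66.4 x − 25.0 y = -490.18
131.8 x − 149.6 y = -2294.16
Solving the 2×2 system: x ≈ 1.2, y ≈ 16.4 km.

(1.2, 16.4)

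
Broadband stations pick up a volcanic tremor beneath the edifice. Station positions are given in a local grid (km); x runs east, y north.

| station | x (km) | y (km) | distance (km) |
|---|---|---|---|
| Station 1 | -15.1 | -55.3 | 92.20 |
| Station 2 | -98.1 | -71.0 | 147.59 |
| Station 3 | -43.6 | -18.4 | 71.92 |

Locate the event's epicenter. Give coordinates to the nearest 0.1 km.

4.9 km east, 34.7 km north

Circle about each station: (x + 15.1)² + (y + 55.3)² = 92.20²; (x + 98.1)² + (y + 71.0)² = 147.59²; (x + 43.6)² + (y + 18.4)² = 71.92².
Subtracting the Station 1 equation from the Station 2 and Station 3 equations removes the quadratic terms:
-166.0 x − 31.4 y = -1903.46
-57.0 x + 73.8 y = 2281.77
Solving the 2×2 system: x ≈ 4.9, y ≈ 34.7 km.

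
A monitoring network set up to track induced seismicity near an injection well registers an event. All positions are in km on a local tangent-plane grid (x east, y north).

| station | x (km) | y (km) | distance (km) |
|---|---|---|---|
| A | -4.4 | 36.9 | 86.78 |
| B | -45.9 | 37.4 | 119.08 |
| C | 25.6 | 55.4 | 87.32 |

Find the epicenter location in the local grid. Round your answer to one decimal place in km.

54.2 km east, -27.1 km north

Circle about each station: (x + 4.4)² + (y − 36.9)² = 86.78²; (x + 45.9)² + (y − 37.4)² = 119.08²; (x − 25.6)² + (y − 55.4)² = 87.32².
Subtracting pairs of circle equations eliminates x²+y² and gives linear equations (the radical axes):
-83.0 x + 1.0 y = -4524.68
60.0 x + 37.0 y = 2249.54
Solving the 2×2 system: x ≈ 54.2, y ≈ -27.1 km.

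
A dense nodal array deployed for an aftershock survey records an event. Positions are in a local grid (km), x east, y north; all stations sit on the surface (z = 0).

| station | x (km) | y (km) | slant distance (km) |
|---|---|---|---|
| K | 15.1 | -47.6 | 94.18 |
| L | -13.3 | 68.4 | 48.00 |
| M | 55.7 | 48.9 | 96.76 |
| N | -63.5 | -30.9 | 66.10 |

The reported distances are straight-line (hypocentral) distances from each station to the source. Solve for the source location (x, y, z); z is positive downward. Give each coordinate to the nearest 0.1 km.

Each station gives a sphere (x−x_i)² + (y−y_i)² + z² = d_i² (stations at z=0).
Subtracting the K sphere from L and M: z² cancels, leaving linear equations in x and y:
-56.8 x + 232.0 y = 8927.55
81.2 x + 193.0 y = 2507.30
Solving: x ≈ -38.298, y ≈ 29.104 km (keep extra digits for the depth step; rounded: -38.3, 29.1).
Then from the K sphere: z² = 94.18² − (x − 15.1)² − (y + 47.6)² with x = -38.298, y = 29.104, so z ≈ 11.620 ≈ 11.6 km.

x ≈ -38.3 km, y ≈ 29.1 km, depth ≈ 11.6 km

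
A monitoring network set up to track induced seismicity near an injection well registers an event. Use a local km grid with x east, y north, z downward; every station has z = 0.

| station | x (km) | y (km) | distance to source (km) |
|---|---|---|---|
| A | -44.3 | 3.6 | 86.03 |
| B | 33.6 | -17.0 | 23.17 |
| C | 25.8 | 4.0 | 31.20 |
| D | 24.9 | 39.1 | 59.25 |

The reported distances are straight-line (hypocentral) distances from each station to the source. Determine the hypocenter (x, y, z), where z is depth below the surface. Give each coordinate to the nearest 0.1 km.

Each station gives a sphere (x−x_i)² + (y−y_i)² + z² = d_i² (stations at z=0).
Subtracting the A sphere from B and C: z² cancels, leaving linear equations in x and y:
155.8 x − 41.2 y = 6306.82
140.2 x + 0.8 y = 5133.91
Solving: x ≈ 36.700, y ≈ -14.295 km (keep extra digits for the depth step; rounded: 36.7, -14.3).
Then from the A sphere: z² = 86.03² − (x + 44.3)² − (y − 3.6)² with x = 36.700, y = -14.295, so z ≈ 22.802 ≈ 22.8 km.
Check against D (with the unrounded solution): distance 59.25 ≈ 59.25 km. ✓

(36.7, -14.3, 22.8)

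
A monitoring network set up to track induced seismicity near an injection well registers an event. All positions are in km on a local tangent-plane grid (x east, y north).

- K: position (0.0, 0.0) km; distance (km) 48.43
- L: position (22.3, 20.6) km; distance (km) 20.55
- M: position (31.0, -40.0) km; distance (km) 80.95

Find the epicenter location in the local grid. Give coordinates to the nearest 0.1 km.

Circle about each station: x² + y² = 48.43²; (x − 22.3)² + (y − 20.6)² = 20.55²; (x − 31.0)² + (y + 40.0)² = 80.95².
Subtracting pairs of circle equations eliminates x²+y² and gives linear equations (the radical axes):
44.6 x + 41.2 y = 2844.81
62.0 x − 80.0 y = -1646.44
Solving the 2×2 system: x ≈ 26.1, y ≈ 40.8 km.

26.1 km east, 40.8 km north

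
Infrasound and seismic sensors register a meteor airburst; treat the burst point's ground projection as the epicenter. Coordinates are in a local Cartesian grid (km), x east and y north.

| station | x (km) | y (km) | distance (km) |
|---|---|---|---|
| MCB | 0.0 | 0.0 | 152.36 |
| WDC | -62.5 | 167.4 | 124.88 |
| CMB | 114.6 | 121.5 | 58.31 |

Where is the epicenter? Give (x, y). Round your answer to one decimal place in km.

(59.4, 140.3)

Circle about each station: x² + y² = 152.36²; (x + 62.5)² + (y − 167.4)² = 124.88²; (x − 114.6)² + (y − 121.5)² = 58.31².
Subtracting pairs of circle equations eliminates x²+y² and gives linear equations (the radical axes):
-125.0 x + 334.8 y = 39547.57
229.2 x + 243.0 y = 47708.92
Solving the 2×2 system: x ≈ 59.4, y ≈ 140.3 km.
Check against MCB (with the unrounded x, y): √(x²+y²) = 152.36 ≈ 152.36 km. ✓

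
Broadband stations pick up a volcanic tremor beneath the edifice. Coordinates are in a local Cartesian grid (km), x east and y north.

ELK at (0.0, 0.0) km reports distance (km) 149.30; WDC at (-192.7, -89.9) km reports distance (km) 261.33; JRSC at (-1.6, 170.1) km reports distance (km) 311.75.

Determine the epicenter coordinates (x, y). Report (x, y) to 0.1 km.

64.8 km east, -134.5 km north

Circle about each station: x² + y² = 149.30²; (x + 192.7)² + (y + 89.9)² = 261.33²; (x + 1.6)² + (y − 170.1)² = 311.75².
Subtracting pairs of circle equations eliminates x²+y² and gives linear equations (the radical axes):
-385.4 x − 179.8 y = -787.58
-3.2 x + 340.2 y = -45961.00
Solving the 2×2 system: x ≈ 64.8, y ≈ -134.5 km.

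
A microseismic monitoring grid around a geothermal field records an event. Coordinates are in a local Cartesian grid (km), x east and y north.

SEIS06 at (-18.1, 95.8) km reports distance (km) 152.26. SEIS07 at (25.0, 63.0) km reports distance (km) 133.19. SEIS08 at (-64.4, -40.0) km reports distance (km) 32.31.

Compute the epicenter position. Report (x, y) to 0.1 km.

x ≈ -36.0 km, y ≈ -55.4 km

Circle about each station: (x + 18.1)² + (y − 95.8)² = 152.26²; (x − 25.0)² + (y − 63.0)² = 133.19²; (x + 64.4)² + (y + 40.0)² = 32.31².
Subtracting pairs of circle equations eliminates x²+y² and gives linear equations (the radical axes):
86.2 x − 65.6 y = 532.28
-92.6 x − 271.6 y = 18381.28
Solving the 2×2 system: x ≈ -36.0, y ≈ -55.4 km.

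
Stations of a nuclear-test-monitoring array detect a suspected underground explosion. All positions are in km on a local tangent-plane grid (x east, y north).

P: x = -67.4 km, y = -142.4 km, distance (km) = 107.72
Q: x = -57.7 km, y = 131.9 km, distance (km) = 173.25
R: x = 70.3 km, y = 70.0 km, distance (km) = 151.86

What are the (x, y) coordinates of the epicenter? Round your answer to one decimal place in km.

-34.6 km east, -39.8 km north

Circle about each station: (x + 67.4)² + (y + 142.4)² = 107.72²; (x + 57.7)² + (y − 131.9)² = 173.25²; (x − 70.3)² + (y − 70.0)² = 151.86².
Subtracting pairs of circle equations eliminates x²+y² and gives linear equations (the radical axes):
19.4 x + 548.6 y = -22505.58
275.4 x + 424.8 y = -26436.29
Solving the 2×2 system: x ≈ -34.6, y ≈ -39.8 km.
Check against P (with the unrounded x, y): √((x + 67.4)²+(y + 142.4)²) = 107.71 ≈ 107.72 km. ✓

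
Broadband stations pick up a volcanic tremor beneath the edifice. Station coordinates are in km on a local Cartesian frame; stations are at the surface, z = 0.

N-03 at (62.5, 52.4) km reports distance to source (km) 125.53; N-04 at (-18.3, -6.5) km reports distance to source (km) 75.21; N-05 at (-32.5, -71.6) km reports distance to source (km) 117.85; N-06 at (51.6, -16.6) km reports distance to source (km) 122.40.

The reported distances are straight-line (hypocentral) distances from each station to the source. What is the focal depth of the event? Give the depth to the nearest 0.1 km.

Each station gives a sphere (x−x_i)² + (y−y_i)² + z² = d_i² (stations at z=0).
Subtracting the N-03 sphere from N-04 and N-05: z² cancels, leaving linear equations in x and y:
-161.6 x − 117.8 y = 3826.37
-190.0 x − 248.0 y = 1399.96
Solving: x ≈ -44.308, y ≈ 28.301 km (keep extra digits for the depth step; rounded: -44.3, 28.3).
Then from the N-03 sphere: z² = 125.53² − (x − 62.5)² − (y − 52.4)² with x = -44.308, y = 28.301, so z ≈ 61.393 ≈ 61.4 km.

depth ≈ 61.4 km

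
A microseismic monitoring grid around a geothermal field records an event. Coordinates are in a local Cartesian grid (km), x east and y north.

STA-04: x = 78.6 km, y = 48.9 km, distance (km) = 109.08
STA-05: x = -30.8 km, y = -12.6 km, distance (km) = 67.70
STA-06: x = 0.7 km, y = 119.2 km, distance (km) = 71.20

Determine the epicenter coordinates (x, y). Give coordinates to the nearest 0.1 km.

(-30.3, 55.1)

Circle about each station: (x − 78.6)² + (y − 48.9)² = 109.08²; (x + 30.8)² + (y + 12.6)² = 67.70²; (x − 0.7)² + (y − 119.2)² = 71.20².
Subtracting pairs of circle equations eliminates x²+y² and gives linear equations (the radical axes):
-218.8 x − 123.0 y = -146.61
-155.8 x + 140.6 y = 12468.97
Solving the 2×2 system: x ≈ -30.3, y ≈ 55.1 km.
Check against STA-04 (with the unrounded x, y): √((x − 78.6)²+(y − 48.9)²) = 109.08 ≈ 109.08 km. ✓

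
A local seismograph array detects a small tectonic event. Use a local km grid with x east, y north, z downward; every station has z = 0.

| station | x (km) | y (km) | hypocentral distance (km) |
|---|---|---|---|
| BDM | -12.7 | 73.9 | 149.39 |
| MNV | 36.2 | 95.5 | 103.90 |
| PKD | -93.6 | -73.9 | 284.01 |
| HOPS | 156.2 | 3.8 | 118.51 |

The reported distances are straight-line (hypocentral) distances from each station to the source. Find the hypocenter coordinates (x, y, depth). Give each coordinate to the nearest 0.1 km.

Each station gives a sphere (x−x_i)² + (y−y_i)² + z² = d_i² (stations at z=0).
Subtracting the BDM sphere from MNV and PKD: z² cancels, leaving linear equations in x and y:
97.8 x + 43.2 y = 16330.35
-161.8 x − 295.6 y = -49744.64
Solving: x ≈ 122.185, y ≈ 101.404 km (keep extra digits for the depth step; rounded: 122.2, 101.4).
Then from the BDM sphere: z² = 149.39² − (x + 12.7)² − (y − 73.9)² with x = 122.185, y = 101.404, so z ≈ 58.025 ≈ 58.0 km.

x ≈ 122.2 km, y ≈ 101.4 km, depth ≈ 58.0 km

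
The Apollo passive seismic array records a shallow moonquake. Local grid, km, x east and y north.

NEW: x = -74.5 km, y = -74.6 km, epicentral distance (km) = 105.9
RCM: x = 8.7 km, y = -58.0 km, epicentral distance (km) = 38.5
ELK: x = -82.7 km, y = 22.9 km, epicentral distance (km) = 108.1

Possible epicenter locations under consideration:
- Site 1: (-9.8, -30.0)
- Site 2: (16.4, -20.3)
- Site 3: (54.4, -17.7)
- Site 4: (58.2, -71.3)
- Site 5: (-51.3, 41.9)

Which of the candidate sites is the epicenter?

For each candidate, compare |candidate − station| to the reported distance:
Site 1: residuals NEW 27.3, RCM 4.9, ELK 18.0 → max 27.3 km
Site 2: residuals NEW 0.0, RCM 0.0, ELK 0.0 → max 0.0 km
Site 3: residuals NEW 35.0, RCM 22.4, ELK 34.9 → max 35.0 km
Site 4: residuals NEW 26.8, RCM 12.8, ELK 61.4 → max 61.4 km
Site 5: residuals NEW 12.9, RCM 78.0, ELK 71.4 → max 78.0 km
Only Site 2 has all residuals ≈ 0.

Site 2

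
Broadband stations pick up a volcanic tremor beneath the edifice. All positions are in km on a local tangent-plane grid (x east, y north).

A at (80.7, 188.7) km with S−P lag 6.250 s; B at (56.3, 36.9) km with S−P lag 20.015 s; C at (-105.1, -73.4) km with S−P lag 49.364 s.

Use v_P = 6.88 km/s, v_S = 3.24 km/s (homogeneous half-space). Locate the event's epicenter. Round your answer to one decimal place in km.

95.0 km east, 153.2 km north

Distance from S−P lag: d = Δt · v_P v_S / (v_P − v_S) = Δt · (6.88·3.24)/(6.88−3.24) ≈ 6.1240·Δt.
So d_A = 38.27, d_B = 122.57, d_C = 302.30 km.
Circle about each station: (x − 80.7)² + (y − 188.7)² = 38.27²; (x − 56.3)² + (y − 36.9)² = 122.57²; (x + 105.1)² + (y + 73.4)² = 302.30².
Subtracting the A equation from the B and C equations removes the quadratic terms:
-48.8 x − 303.6 y = -51147.69
-371.6 x − 524.2 y = -115607.31
Solving the 2×2 system: x ≈ 95.0, y ≈ 153.2 km.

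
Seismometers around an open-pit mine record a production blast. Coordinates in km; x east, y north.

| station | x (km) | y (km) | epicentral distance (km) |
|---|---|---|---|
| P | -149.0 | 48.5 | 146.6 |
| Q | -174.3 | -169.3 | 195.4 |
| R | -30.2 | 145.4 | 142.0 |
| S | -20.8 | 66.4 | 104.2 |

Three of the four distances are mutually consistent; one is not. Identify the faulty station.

R

Solve using three stations at a time. Using P, Q, S (subtract circle equations pairwise → linear system) gives (x, y) ≈ (-30.2, -37.4).
Distances from that point to each station vs reported:
  P: calculated 146.6 vs reported 146.6 → residual 0.0 km
  Q: calculated 195.4 vs reported 195.4 → residual 0.0 km
  R: calculated 182.8 vs reported 142.0 → residual 40.8 km
  S: calculated 104.2 vs reported 104.2 → residual 0.0 km
P, Q, S are mutually consistent (residuals ≈ 0); R is off by 40.8 km.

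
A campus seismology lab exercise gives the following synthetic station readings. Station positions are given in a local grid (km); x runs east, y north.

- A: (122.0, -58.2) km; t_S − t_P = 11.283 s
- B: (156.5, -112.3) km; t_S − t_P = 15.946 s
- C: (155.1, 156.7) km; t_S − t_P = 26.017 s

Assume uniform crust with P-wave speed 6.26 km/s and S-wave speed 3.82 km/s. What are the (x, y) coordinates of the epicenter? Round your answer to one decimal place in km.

Distance from S−P lag: d = Δt · v_P v_S / (v_P − v_S) = Δt · (6.26·3.82)/(6.26−3.82) ≈ 9.8005·Δt.
So d_A = 110.58, d_B = 156.28, d_C = 254.98 km.
Circle about each station: (x − 122.0)² + (y + 58.2)² = 110.58²; (x − 156.5)² + (y + 112.3)² = 156.28²; (x − 155.1)² + (y − 156.7)² = 254.98².
Subtracting pairs of circle equations eliminates x²+y² and gives linear equations (the radical axes):
69.0 x − 108.2 y = 6636.80
66.2 x + 429.8 y = -22447.20
Solving the 2×2 system: x ≈ 11.5, y ≈ -54.0 km.
Check against A (with the unrounded x, y): √((x − 122.0)²+(y + 58.2)²) = 110.57 ≈ 110.58 km. ✓

x ≈ 11.5 km, y ≈ -54.0 km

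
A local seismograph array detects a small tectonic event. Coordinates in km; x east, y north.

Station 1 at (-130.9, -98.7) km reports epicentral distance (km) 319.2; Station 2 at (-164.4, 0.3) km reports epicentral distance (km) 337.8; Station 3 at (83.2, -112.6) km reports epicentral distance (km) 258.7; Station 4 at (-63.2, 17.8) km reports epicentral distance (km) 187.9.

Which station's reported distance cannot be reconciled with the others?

Solve using three stations at a time. Using Station 1, Station 3, Station 4 (subtract circle equations pairwise → linear system) gives (x, y) ≈ (74.1, 145.8).
Distances from that point to each station vs reported:
  Station 1: calculated 319.1 vs reported 319.2 → residual 0.1 km
  Station 2: calculated 279.4 vs reported 337.8 → residual 58.4 km
  Station 3: calculated 258.6 vs reported 258.7 → residual 0.1 km
  Station 4: calculated 187.8 vs reported 187.9 → residual 0.1 km
Station 1, Station 3, Station 4 are mutually consistent (residuals ≈ 0); Station 2 is off by 58.4 km.

Station 2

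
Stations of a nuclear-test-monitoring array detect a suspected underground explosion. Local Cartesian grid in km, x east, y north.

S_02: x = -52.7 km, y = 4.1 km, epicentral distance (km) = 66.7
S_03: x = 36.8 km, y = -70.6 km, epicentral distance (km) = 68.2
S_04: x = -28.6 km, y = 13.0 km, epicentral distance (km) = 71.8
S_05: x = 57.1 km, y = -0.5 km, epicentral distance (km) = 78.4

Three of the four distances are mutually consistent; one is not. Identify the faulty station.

S_05

Solve using three stations at a time. Using S_02, S_03, S_04 (subtract circle equations pairwise → linear system) gives (x, y) ≈ (-30.4, -58.8).
Distances from that point to each station vs reported:
  S_02: calculated 66.7 vs reported 66.7 → residual 0.0 km
  S_03: calculated 68.2 vs reported 68.2 → residual 0.0 km
  S_04: calculated 71.8 vs reported 71.8 → residual 0.0 km
  S_05: calculated 105.2 vs reported 78.4 → residual 26.8 km
S_02, S_03, S_04 are mutually consistent (residuals ≈ 0); S_05 is off by 26.8 km.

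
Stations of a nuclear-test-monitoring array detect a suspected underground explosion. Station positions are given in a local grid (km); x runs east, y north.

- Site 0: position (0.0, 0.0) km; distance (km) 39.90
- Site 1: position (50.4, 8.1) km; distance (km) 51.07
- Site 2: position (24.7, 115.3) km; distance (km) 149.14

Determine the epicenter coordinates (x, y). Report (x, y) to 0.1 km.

Circle about each station: x² + y² = 39.90²; (x − 50.4)² + (y − 8.1)² = 51.07²; (x − 24.7)² + (y − 115.3)² = 149.14².
Subtracting the Site 0 equation from the Site 1 and Site 2 equations removes the quadratic terms:
100.8 x + 16.2 y = 1589.64
49.4 x + 230.6 y = -6746.55
Solving the 2×2 system: x ≈ 21.2, y ≈ -33.8 km.
Check against Site 0 (with the unrounded x, y): √(x²+y²) = 39.90 ≈ 39.90 km. ✓

(21.2, -33.8)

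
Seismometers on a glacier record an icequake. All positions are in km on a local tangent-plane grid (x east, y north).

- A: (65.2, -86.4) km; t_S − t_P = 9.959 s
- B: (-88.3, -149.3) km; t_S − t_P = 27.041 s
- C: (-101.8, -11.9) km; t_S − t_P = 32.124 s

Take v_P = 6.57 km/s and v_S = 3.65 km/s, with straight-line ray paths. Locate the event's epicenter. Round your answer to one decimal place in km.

133.1 km east, -132.0 km north

Distance from S−P lag: d = Δt · v_P v_S / (v_P − v_S) = Δt · (6.57·3.65)/(6.57−3.65) ≈ 8.2125·Δt.
So d_A = 81.79, d_B = 222.07, d_C = 263.82 km.
Circle about each station: (x − 65.2)² + (y + 86.4)² = 81.79²; (x + 88.3)² + (y + 149.3)² = 222.07²; (x + 101.8)² + (y + 11.9)² = 263.82².
Subtracting the A equation from the B and C equations removes the quadratic terms:
-307.0 x − 125.8 y = -24254.10
-334.0 x + 149.0 y = -64122.54
Solving the 2×2 system: x ≈ 133.1, y ≈ -132.0 km.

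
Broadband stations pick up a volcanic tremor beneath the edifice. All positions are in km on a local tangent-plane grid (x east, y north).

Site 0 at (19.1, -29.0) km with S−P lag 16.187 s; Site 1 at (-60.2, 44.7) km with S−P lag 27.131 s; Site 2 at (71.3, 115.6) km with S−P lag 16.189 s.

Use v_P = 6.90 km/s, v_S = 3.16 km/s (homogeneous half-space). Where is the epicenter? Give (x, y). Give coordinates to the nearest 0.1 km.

96.7 km east, 24.7 km north

Distance from S−P lag: d = Δt · v_P v_S / (v_P − v_S) = Δt · (6.90·3.16)/(6.90−3.16) ≈ 5.8299·Δt.
So d_Site 0 = 94.37, d_Site 1 = 158.17, d_Site 2 = 94.38 km.
Circle about each station: (x − 19.1)² + (y + 29.0)² = 94.37²; (x + 60.2)² + (y − 44.7)² = 158.17²; (x − 71.3)² + (y − 115.6)² = 94.38².
Subtracting pairs of circle equations eliminates x²+y² and gives linear equations (the radical axes):
-158.6 x + 147.4 y = -11695.73
104.4 x + 289.2 y = 17239.35
Solving the 2×2 system: x ≈ 96.7, y ≈ 24.7 km.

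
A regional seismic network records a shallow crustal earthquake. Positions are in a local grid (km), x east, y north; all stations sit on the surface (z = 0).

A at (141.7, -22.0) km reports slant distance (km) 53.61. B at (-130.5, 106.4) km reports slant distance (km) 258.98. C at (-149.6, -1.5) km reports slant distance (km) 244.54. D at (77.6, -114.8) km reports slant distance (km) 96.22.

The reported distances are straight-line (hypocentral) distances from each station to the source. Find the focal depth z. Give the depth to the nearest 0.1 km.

22.4 km

Each station gives a sphere (x−x_i)² + (y−y_i)² + z² = d_i² (stations at z=0).
Subtracting the A sphere from B and C: z² cancels, leaving linear equations in x and y:
-544.4 x + 256.8 y = -56408.29
-582.6 x + 41.0 y = -55106.26
Solving: x ≈ 93.004, y ≈ -22.497 km (keep extra digits for the depth step; rounded: 93.0, -22.5).
Then from the A sphere: z² = 53.61² − (x − 141.7)² − (y + 22.0)² with x = 93.004, y = -22.497, so z ≈ 22.416 ≈ 22.4 km.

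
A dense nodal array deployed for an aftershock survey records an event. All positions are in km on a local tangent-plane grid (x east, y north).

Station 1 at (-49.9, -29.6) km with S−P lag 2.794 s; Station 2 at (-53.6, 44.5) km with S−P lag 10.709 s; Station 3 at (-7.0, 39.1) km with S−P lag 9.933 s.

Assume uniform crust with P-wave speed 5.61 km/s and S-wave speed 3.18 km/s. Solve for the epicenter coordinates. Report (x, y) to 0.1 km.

Distance from S−P lag: d = Δt · v_P v_S / (v_P − v_S) = Δt · (5.61·3.18)/(5.61−3.18) ≈ 7.3415·Δt.
So d_Station 1 = 20.51, d_Station 2 = 78.62, d_Station 3 = 72.92 km.
Circle about each station: (x + 49.9)² + (y + 29.6)² = 20.51²; (x + 53.6)² + (y − 44.5)² = 78.62²; (x + 7.0)² + (y − 39.1)² = 72.92².
Subtracting pairs of circle equations eliminates x²+y² and gives linear equations (the radical axes):
-7.4 x + 148.2 y = -4273.40
85.8 x + 137.4 y = -6685.03
Solving the 2×2 system: x ≈ -29.4, y ≈ -30.3 km.

(-29.4, -30.3)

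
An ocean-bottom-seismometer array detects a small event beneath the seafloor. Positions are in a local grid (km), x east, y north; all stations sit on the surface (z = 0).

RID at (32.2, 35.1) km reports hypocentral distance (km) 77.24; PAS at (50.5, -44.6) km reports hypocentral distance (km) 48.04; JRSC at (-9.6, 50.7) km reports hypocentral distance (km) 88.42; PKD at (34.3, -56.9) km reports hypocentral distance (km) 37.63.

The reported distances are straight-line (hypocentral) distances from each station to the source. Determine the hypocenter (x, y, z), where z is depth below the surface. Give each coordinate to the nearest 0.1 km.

(3.9, -36.3, 8.2)

Each station gives a sphere (x−x_i)² + (y−y_i)² + z² = d_i² (stations at z=0).
Subtracting the RID sphere from PAS and JRSC: z² cancels, leaving linear equations in x and y:
36.6 x − 159.4 y = 5928.74
-83.6 x + 31.2 y = -1458.28
Solving: x ≈ 3.896, y ≈ -36.299 km (keep extra digits for the depth step; rounded: 3.9, -36.3).
Then from the RID sphere: z² = 77.24² − (x − 32.2)² − (y − 35.1)² with x = 3.896, y = -36.299, so z ≈ 8.190 ≈ 8.2 km.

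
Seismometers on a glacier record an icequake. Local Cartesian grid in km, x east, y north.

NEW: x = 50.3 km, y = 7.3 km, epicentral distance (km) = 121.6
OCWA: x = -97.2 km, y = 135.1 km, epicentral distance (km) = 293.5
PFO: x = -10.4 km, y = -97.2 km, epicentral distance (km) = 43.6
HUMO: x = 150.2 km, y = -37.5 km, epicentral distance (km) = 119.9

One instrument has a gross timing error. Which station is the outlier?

PFO

Solve using three stations at a time. Using NEW, OCWA, HUMO (subtract circle equations pairwise → linear system) gives (x, y) ≈ (57.9, -114.0).
Distances from that point to each station vs reported:
  NEW: calculated 121.6 vs reported 121.6 → residual 0.0 km
  OCWA: calculated 293.5 vs reported 293.5 → residual 0.0 km
  PFO: calculated 70.4 vs reported 43.6 → residual 26.8 km
  HUMO: calculated 119.9 vs reported 119.9 → residual 0.0 km
NEW, OCWA, HUMO are mutually consistent (residuals ≈ 0); PFO is off by 26.8 km.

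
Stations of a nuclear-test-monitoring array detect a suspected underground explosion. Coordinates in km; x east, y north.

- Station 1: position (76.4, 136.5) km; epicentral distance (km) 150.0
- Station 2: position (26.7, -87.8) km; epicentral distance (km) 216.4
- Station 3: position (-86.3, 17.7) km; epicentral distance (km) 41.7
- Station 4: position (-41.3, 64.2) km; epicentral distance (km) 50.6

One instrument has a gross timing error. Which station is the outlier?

Solve using three stations at a time. Using Station 1, Station 2, Station 4 (subtract circle equations pairwise → linear system) gives (x, y) ≈ (-70.4, 105.6).
Distances from that point to each station vs reported:
  Station 1: calculated 150.0 vs reported 150.0 → residual 0.0 km
  Station 2: calculated 216.4 vs reported 216.4 → residual 0.0 km
  Station 3: calculated 89.3 vs reported 41.7 → residual 47.6 km
  Station 4: calculated 50.6 vs reported 50.6 → residual 0.0 km
Station 1, Station 2, Station 4 are mutually consistent (residuals ≈ 0); Station 3 is off by 47.6 km.

Station 3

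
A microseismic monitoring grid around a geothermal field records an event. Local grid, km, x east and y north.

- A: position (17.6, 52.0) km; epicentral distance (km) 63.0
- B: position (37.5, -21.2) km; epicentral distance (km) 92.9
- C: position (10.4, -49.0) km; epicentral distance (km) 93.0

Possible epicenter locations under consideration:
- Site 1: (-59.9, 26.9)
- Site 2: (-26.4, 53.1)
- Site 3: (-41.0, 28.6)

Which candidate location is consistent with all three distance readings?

Site 3

For each candidate, compare |candidate − station| to the reported distance:
Site 1: residuals A 18.5, B 15.7, C 10.5 → max 18.5 km
Site 2: residuals A 19.0, B 5.1, C 15.5 → max 19.0 km
Site 3: residuals A 0.1, B 0.1, C 0.1 → max 0.1 km
Only Site 3 has all residuals ≈ 0.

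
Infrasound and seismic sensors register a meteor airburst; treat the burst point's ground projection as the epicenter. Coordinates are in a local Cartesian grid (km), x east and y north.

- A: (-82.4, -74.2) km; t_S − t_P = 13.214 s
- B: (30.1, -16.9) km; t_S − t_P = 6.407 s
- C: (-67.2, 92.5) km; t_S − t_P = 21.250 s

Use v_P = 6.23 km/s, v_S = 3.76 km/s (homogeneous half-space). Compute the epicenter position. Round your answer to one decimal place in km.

42.9 km east, -76.3 km north

Distance from S−P lag: d = Δt · v_P v_S / (v_P − v_S) = Δt · (6.23·3.76)/(6.23−3.76) ≈ 9.4837·Δt.
So d_A = 125.32, d_B = 60.76, d_C = 201.53 km.
Circle about each station: (x + 82.4)² + (y + 74.2)² = 125.32²; (x − 30.1)² + (y + 16.9)² = 60.76²; (x + 67.2)² + (y − 92.5)² = 201.53².
Subtracting pairs of circle equations eliminates x²+y² and gives linear equations (the radical axes):
225.0 x + 114.6 y = 909.54
30.4 x + 333.4 y = -24132.55
Solving the 2×2 system: x ≈ 42.9, y ≈ -76.3 km.
Check against A (with the unrounded x, y): √((x + 82.4)²+(y + 74.2)²) = 125.32 ≈ 125.32 km. ✓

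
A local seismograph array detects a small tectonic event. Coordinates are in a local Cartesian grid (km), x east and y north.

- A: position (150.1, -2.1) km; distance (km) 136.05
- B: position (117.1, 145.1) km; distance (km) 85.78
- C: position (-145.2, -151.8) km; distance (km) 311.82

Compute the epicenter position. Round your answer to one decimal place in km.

(50.7, 90.8)

Circle about each station: (x − 150.1)² + (y + 2.1)² = 136.05²; (x − 117.1)² + (y − 145.1)² = 85.78²; (x + 145.2)² + (y + 151.8)² = 311.82².
Subtracting the A equation from the B and C equations removes the quadratic terms:
-66.0 x + 294.4 y = 23383.39
-590.6 x − 299.4 y = -57130.25
Solving the 2×2 system: x ≈ 50.7, y ≈ 90.8 km.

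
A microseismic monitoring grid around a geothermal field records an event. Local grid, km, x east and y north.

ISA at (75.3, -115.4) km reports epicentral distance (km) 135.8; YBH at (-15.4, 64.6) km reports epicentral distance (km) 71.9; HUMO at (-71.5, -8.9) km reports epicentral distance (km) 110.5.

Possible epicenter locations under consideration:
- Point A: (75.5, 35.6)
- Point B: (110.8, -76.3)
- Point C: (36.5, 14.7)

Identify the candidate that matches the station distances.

Point C

For each candidate, compare |candidate − station| to the reported distance:
Point A: residuals ISA 15.2, YBH 23.5, HUMO 43.1 → max 43.1 km
Point B: residuals ISA 83.0, YBH 117.3, HUMO 83.9 → max 117.3 km
Point C: residuals ISA 0.0, YBH 0.1, HUMO 0.0 → max 0.1 km
Only Point C has all residuals ≈ 0.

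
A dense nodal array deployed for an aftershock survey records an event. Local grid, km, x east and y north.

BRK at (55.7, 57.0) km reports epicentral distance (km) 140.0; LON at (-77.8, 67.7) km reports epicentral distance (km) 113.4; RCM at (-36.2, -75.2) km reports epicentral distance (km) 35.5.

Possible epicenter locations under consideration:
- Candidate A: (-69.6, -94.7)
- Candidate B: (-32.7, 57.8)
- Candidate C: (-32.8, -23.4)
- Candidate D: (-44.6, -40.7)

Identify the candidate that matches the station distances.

Candidate D

For each candidate, compare |candidate − station| to the reported distance:
Candidate A: residuals BRK 56.8, LON 49.2, RCM 3.2 → max 56.8 km
Candidate B: residuals BRK 51.6, LON 67.2, RCM 97.5 → max 97.5 km
Candidate C: residuals BRK 20.4, LON 11.8, RCM 16.4 → max 20.4 km
Candidate D: residuals BRK 0.0, LON 0.0, RCM 0.0 → max 0.0 km
Only Candidate D has all residuals ≈ 0.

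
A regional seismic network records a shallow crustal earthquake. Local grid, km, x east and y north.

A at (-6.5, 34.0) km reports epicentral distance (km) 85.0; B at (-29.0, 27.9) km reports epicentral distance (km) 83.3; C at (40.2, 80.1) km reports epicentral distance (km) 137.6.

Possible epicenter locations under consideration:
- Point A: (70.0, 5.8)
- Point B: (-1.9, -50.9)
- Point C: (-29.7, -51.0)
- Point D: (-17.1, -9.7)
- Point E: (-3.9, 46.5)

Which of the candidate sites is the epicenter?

Point B

For each candidate, compare |candidate − station| to the reported distance:
Point A: residuals A 3.5, B 18.1, C 57.5 → max 57.5 km
Point B: residuals A 0.0, B 0.0, C 0.0 → max 0.0 km
Point C: residuals A 3.1, B 4.4, C 11.0 → max 11.0 km
Point D: residuals A 40.0, B 43.9, C 31.1 → max 43.9 km
Point E: residuals A 72.2, B 52.1, C 82.2 → max 82.2 km
Only Point B has all residuals ≈ 0.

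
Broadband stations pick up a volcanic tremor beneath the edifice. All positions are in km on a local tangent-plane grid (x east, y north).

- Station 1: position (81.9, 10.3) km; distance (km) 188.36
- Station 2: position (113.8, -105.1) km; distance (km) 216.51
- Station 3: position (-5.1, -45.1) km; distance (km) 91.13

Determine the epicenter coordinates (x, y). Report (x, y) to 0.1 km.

Circle about each station: (x − 81.9)² + (y − 10.3)² = 188.36²; (x − 113.8)² + (y + 105.1)² = 216.51²; (x + 5.1)² + (y + 45.1)² = 91.13².
Subtracting pairs of circle equations eliminates x²+y² and gives linear equations (the radical axes):
63.8 x − 230.8 y = 5785.66
-174.0 x − 110.8 y = 22421.13
Solving the 2×2 system: x ≈ -96.0, y ≈ -51.6 km.

x ≈ -96.0 km, y ≈ -51.6 km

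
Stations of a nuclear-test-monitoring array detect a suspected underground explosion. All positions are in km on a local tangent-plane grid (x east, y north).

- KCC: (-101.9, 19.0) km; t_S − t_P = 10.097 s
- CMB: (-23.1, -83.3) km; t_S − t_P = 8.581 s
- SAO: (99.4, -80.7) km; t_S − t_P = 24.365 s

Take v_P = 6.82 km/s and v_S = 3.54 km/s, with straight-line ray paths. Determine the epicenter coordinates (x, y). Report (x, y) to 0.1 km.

(-77.5, -51.2)

Distance from S−P lag: d = Δt · v_P v_S / (v_P − v_S) = Δt · (6.82·3.54)/(6.82−3.54) ≈ 7.3606·Δt.
So d_KCC = 74.32, d_CMB = 63.16, d_SAO = 179.34 km.
Circle about each station: (x + 101.9)² + (y − 19.0)² = 74.32²; (x + 23.1)² + (y + 83.3)² = 63.16²; (x − 99.4)² + (y + 80.7)² = 179.34².
Subtracting pairs of circle equations eliminates x²+y² and gives linear equations (the radical axes):
157.6 x − 204.6 y = -1737.83
402.6 x − 199.4 y = -20991.13
Solving the 2×2 system: x ≈ -77.5, y ≈ -51.2 km.
Check against KCC (with the unrounded x, y): √((x + 101.9)²+(y − 19.0)²) = 74.32 ≈ 74.32 km. ✓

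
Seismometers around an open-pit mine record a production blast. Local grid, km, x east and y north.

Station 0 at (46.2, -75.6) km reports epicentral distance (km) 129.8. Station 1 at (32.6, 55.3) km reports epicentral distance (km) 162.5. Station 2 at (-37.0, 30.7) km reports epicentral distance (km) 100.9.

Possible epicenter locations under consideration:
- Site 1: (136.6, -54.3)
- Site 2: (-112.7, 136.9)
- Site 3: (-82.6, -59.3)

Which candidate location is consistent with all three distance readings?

For each candidate, compare |candidate − station| to the reported distance:
Site 1: residuals Station 0 36.9, Station 1 11.4, Station 2 92.4 → max 92.4 km
Site 2: residuals Station 0 135.5, Station 1 4.1, Station 2 29.5 → max 135.5 km
Site 3: residuals Station 0 0.0, Station 1 0.0, Station 2 0.0 → max 0.0 km
Only Site 3 has all residuals ≈ 0.

Site 3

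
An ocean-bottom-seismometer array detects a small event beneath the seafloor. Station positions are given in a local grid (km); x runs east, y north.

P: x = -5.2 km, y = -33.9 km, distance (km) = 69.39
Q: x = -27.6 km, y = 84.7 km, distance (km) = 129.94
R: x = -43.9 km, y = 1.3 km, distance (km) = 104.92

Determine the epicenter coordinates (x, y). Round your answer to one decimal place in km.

Circle about each station: (x + 5.2)² + (y + 33.9)² = 69.39²; (x + 27.6)² + (y − 84.7)² = 129.94²; (x + 43.9)² + (y − 1.3)² = 104.92².
Subtracting the P equation from the Q and R equations removes the quadratic terms:
-44.8 x + 237.2 y = -5309.83
-77.4 x + 70.4 y = -5440.58
Solving the 2×2 system: x ≈ 60.3, y ≈ -11.0 km.
Check against P (with the unrounded x, y): √((x + 5.2)²+(y + 33.9)²) = 69.38 ≈ 69.39 km. ✓

(60.3, -11.0)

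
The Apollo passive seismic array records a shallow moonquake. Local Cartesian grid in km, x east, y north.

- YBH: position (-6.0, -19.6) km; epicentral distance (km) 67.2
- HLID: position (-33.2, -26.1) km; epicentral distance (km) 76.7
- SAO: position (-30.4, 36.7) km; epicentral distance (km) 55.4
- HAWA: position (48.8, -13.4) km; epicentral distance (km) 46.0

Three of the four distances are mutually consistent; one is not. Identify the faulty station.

YBH

Solve using three stations at a time. Using HLID, SAO, HAWA (subtract circle equations pairwise → linear system) gives (x, y) ≈ (23.8, 25.2).
Distances from that point to each station vs reported:
  YBH: calculated 53.8 vs reported 67.2 → residual 13.4 km
  HLID: calculated 76.7 vs reported 76.7 → residual 0.0 km
  SAO: calculated 55.4 vs reported 55.4 → residual 0.0 km
  HAWA: calculated 46.0 vs reported 46.0 → residual 0.0 km
HLID, SAO, HAWA are mutually consistent (residuals ≈ 0); YBH is off by 13.4 km.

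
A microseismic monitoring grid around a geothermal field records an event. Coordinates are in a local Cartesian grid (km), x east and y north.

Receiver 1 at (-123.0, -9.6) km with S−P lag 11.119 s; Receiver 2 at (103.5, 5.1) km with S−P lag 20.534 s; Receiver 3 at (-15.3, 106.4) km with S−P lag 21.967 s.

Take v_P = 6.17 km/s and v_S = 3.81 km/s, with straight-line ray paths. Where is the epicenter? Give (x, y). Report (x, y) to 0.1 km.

(-68.3, -105.9)

Distance from S−P lag: d = Δt · v_P v_S / (v_P − v_S) = Δt · (6.17·3.81)/(6.17−3.81) ≈ 9.9609·Δt.
So d_Receiver 1 = 110.76, d_Receiver 2 = 204.54, d_Receiver 3 = 218.81 km.
Circle about each station: (x + 123.0)² + (y + 9.6)² = 110.76²; (x − 103.5)² + (y − 5.1)² = 204.54²; (x + 15.3)² + (y − 106.4)² = 218.81².
Subtracting the Receiver 1 equation from the Receiver 2 and Receiver 3 equations removes the quadratic terms:
453.0 x + 29.4 y = -34051.73
215.4 x + 232.0 y = -39276.15
Solving the 2×2 system: x ≈ -68.3, y ≈ -105.9 km.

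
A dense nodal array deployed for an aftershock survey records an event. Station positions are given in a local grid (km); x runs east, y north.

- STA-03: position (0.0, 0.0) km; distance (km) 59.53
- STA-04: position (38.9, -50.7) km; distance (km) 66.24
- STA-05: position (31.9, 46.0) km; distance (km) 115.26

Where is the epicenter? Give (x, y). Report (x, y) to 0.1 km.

(-27.3, -52.9)

Circle about each station: x² + y² = 59.53²; (x − 38.9)² + (y + 50.7)² = 66.24²; (x − 31.9)² + (y − 46.0)² = 115.26².
Subtracting pairs of circle equations eliminates x²+y² and gives linear equations (the radical axes):
77.8 x − 101.4 y = 3239.78
63.8 x + 92.0 y = -6607.44
Solving the 2×2 system: x ≈ -27.3, y ≈ -52.9 km.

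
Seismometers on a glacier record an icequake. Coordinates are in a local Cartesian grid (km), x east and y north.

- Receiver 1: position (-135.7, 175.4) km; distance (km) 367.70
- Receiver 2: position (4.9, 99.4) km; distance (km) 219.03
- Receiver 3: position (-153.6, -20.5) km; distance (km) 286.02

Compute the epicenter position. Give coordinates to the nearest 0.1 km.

Circle about each station: (x + 135.7)² + (y − 175.4)² = 367.70²; (x − 4.9)² + (y − 99.4)² = 219.03²; (x + 153.6)² + (y + 20.5)² = 286.02².
Subtracting the Receiver 1 equation from the Receiver 2 and Receiver 3 equations removes the quadratic terms:
281.2 x − 152.0 y = 47953.87
-35.8 x − 391.8 y = 28229.41
Solving the 2×2 system: x ≈ 125.4, y ≈ -83.5 km.
Check against Receiver 1 (with the unrounded x, y): √((x + 135.7)²+(y − 175.4)²) = 367.70 ≈ 367.70 km. ✓

125.4 km east, -83.5 km north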